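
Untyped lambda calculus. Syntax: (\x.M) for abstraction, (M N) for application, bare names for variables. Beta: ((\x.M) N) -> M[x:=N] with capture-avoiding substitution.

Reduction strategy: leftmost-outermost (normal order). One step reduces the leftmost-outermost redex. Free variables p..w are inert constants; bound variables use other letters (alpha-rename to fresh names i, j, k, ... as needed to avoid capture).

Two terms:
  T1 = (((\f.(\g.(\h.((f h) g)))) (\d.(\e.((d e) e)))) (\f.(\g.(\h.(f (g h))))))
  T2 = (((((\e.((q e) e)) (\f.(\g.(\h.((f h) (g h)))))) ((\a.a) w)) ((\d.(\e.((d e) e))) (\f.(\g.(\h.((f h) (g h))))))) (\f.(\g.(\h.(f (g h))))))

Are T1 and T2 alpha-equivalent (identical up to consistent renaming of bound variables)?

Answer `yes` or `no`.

Answer: no

Derivation:
Term 1: (((\f.(\g.(\h.((f h) g)))) (\d.(\e.((d e) e)))) (\f.(\g.(\h.(f (g h))))))
Term 2: (((((\e.((q e) e)) (\f.(\g.(\h.((f h) (g h)))))) ((\a.a) w)) ((\d.(\e.((d e) e))) (\f.(\g.(\h.((f h) (g h))))))) (\f.(\g.(\h.(f (g h))))))
Alpha-equivalence: compare structure up to binder renaming.
Result: False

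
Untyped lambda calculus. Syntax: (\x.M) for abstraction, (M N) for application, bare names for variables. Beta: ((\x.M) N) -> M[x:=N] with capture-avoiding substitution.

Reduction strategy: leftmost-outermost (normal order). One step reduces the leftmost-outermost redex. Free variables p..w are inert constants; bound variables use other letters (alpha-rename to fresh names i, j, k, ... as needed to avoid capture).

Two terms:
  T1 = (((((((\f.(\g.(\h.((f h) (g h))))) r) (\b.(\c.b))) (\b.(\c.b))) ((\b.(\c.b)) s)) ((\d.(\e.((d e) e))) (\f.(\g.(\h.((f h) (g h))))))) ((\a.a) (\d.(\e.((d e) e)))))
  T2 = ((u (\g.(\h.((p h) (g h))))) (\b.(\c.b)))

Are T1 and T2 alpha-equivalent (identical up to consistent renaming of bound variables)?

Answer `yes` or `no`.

Term 1: (((((((\f.(\g.(\h.((f h) (g h))))) r) (\b.(\c.b))) (\b.(\c.b))) ((\b.(\c.b)) s)) ((\d.(\e.((d e) e))) (\f.(\g.(\h.((f h) (g h))))))) ((\a.a) (\d.(\e.((d e) e)))))
Term 2: ((u (\g.(\h.((p h) (g h))))) (\b.(\c.b)))
Alpha-equivalence: compare structure up to binder renaming.
Result: False

Answer: no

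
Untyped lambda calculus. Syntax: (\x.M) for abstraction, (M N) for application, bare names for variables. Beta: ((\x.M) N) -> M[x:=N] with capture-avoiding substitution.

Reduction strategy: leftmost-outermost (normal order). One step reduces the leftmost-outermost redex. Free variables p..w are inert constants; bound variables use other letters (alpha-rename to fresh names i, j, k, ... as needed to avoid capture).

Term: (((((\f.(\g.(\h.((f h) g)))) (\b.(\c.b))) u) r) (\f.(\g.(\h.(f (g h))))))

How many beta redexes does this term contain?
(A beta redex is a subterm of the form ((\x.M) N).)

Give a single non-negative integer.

Answer: 1

Derivation:
Term: (((((\f.(\g.(\h.((f h) g)))) (\b.(\c.b))) u) r) (\f.(\g.(\h.(f (g h))))))
  Redex: ((\f.(\g.(\h.((f h) g)))) (\b.(\c.b)))
Total redexes: 1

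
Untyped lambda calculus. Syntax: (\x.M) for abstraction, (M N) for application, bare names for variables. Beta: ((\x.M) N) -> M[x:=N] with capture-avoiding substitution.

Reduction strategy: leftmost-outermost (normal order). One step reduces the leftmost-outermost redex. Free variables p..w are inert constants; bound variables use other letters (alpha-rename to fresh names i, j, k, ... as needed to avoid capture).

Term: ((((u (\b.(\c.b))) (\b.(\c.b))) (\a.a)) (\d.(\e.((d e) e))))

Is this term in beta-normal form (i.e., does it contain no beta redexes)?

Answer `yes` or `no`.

Answer: yes

Derivation:
Term: ((((u (\b.(\c.b))) (\b.(\c.b))) (\a.a)) (\d.(\e.((d e) e))))
No beta redexes found.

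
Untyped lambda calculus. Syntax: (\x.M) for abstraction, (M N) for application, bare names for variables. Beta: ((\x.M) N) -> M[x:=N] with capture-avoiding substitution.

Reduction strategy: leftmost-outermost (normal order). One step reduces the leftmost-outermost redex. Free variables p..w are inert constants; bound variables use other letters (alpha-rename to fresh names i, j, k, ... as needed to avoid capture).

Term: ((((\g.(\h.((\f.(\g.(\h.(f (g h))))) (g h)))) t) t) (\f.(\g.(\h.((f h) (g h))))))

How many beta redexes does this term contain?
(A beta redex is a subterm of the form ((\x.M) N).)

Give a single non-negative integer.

Answer: 2

Derivation:
Term: ((((\g.(\h.((\f.(\g.(\h.(f (g h))))) (g h)))) t) t) (\f.(\g.(\h.((f h) (g h))))))
  Redex: ((\g.(\h.((\f.(\g.(\h.(f (g h))))) (g h)))) t)
  Redex: ((\f.(\g.(\h.(f (g h))))) (g h))
Total redexes: 2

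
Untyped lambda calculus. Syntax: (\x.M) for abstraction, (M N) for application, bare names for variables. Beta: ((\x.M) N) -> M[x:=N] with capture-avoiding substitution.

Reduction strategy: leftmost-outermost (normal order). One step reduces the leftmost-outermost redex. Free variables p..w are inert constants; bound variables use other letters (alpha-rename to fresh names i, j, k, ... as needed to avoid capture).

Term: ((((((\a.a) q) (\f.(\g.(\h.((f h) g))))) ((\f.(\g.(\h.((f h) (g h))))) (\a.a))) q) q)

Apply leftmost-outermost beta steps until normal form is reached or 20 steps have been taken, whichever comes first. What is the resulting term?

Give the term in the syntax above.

Answer: ((((q (\f.(\g.(\h.((f h) g))))) (\g.(\h.(h (g h))))) q) q)

Derivation:
Step 0: ((((((\a.a) q) (\f.(\g.(\h.((f h) g))))) ((\f.(\g.(\h.((f h) (g h))))) (\a.a))) q) q)
Step 1: ((((q (\f.(\g.(\h.((f h) g))))) ((\f.(\g.(\h.((f h) (g h))))) (\a.a))) q) q)
Step 2: ((((q (\f.(\g.(\h.((f h) g))))) (\g.(\h.(((\a.a) h) (g h))))) q) q)
Step 3: ((((q (\f.(\g.(\h.((f h) g))))) (\g.(\h.(h (g h))))) q) q)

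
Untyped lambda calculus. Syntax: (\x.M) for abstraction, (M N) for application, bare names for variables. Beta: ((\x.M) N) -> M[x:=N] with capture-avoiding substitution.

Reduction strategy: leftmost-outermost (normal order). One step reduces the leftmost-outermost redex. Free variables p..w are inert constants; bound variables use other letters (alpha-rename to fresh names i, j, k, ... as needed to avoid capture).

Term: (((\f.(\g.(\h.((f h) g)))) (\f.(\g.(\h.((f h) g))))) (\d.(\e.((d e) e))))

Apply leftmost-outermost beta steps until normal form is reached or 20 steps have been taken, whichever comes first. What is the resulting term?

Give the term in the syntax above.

Answer: (\h.(\i.((h i) (\d.(\e.((d e) e))))))

Derivation:
Step 0: (((\f.(\g.(\h.((f h) g)))) (\f.(\g.(\h.((f h) g))))) (\d.(\e.((d e) e))))
Step 1: ((\g.(\h.(((\f.(\g.(\h.((f h) g)))) h) g))) (\d.(\e.((d e) e))))
Step 2: (\h.(((\f.(\g.(\h.((f h) g)))) h) (\d.(\e.((d e) e)))))
Step 3: (\h.((\g.(\i.((h i) g))) (\d.(\e.((d e) e)))))
Step 4: (\h.(\i.((h i) (\d.(\e.((d e) e))))))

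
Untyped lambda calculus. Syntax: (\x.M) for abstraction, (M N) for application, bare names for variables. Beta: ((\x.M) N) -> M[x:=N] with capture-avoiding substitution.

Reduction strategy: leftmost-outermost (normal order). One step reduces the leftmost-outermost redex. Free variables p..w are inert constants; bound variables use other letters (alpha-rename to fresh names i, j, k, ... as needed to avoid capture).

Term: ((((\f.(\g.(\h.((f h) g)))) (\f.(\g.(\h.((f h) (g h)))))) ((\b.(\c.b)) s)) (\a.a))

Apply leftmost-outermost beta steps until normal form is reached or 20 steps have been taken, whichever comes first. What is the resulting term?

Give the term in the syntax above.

Step 0: ((((\f.(\g.(\h.((f h) g)))) (\f.(\g.(\h.((f h) (g h)))))) ((\b.(\c.b)) s)) (\a.a))
Step 1: (((\g.(\h.(((\f.(\g.(\h.((f h) (g h))))) h) g))) ((\b.(\c.b)) s)) (\a.a))
Step 2: ((\h.(((\f.(\g.(\h.((f h) (g h))))) h) ((\b.(\c.b)) s))) (\a.a))
Step 3: (((\f.(\g.(\h.((f h) (g h))))) (\a.a)) ((\b.(\c.b)) s))
Step 4: ((\g.(\h.(((\a.a) h) (g h)))) ((\b.(\c.b)) s))
Step 5: (\h.(((\a.a) h) (((\b.(\c.b)) s) h)))
Step 6: (\h.(h (((\b.(\c.b)) s) h)))
Step 7: (\h.(h ((\c.s) h)))
Step 8: (\h.(h s))

Answer: (\h.(h s))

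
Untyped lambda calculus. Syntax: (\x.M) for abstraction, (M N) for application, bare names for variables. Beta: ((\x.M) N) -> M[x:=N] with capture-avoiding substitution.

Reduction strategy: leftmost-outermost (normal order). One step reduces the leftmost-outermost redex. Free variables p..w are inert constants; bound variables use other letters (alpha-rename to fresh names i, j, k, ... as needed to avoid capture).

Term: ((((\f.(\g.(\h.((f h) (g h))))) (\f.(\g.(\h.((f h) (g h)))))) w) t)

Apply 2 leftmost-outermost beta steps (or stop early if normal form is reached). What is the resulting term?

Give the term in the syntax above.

Answer: ((\h.(((\f.(\g.(\h.((f h) (g h))))) h) (w h))) t)

Derivation:
Step 0: ((((\f.(\g.(\h.((f h) (g h))))) (\f.(\g.(\h.((f h) (g h)))))) w) t)
Step 1: (((\g.(\h.(((\f.(\g.(\h.((f h) (g h))))) h) (g h)))) w) t)
Step 2: ((\h.(((\f.(\g.(\h.((f h) (g h))))) h) (w h))) t)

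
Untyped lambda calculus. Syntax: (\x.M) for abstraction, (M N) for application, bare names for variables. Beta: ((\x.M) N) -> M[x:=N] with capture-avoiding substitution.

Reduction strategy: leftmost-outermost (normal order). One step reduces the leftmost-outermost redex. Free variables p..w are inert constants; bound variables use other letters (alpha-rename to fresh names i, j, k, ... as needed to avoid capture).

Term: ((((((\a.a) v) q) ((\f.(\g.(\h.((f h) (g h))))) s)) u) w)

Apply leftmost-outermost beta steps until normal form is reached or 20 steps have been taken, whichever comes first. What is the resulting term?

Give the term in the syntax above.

Step 0: ((((((\a.a) v) q) ((\f.(\g.(\h.((f h) (g h))))) s)) u) w)
Step 1: ((((v q) ((\f.(\g.(\h.((f h) (g h))))) s)) u) w)
Step 2: ((((v q) (\g.(\h.((s h) (g h))))) u) w)

Answer: ((((v q) (\g.(\h.((s h) (g h))))) u) w)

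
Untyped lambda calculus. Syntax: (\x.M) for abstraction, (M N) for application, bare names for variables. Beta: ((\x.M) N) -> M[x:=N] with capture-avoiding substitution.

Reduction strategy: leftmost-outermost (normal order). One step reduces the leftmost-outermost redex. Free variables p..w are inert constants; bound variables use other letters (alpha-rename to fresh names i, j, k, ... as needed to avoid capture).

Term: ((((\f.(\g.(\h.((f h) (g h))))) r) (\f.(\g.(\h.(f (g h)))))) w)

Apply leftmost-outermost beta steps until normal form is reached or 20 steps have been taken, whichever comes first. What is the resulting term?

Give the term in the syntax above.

Step 0: ((((\f.(\g.(\h.((f h) (g h))))) r) (\f.(\g.(\h.(f (g h)))))) w)
Step 1: (((\g.(\h.((r h) (g h)))) (\f.(\g.(\h.(f (g h)))))) w)
Step 2: ((\h.((r h) ((\f.(\g.(\h.(f (g h))))) h))) w)
Step 3: ((r w) ((\f.(\g.(\h.(f (g h))))) w))
Step 4: ((r w) (\g.(\h.(w (g h)))))

Answer: ((r w) (\g.(\h.(w (g h)))))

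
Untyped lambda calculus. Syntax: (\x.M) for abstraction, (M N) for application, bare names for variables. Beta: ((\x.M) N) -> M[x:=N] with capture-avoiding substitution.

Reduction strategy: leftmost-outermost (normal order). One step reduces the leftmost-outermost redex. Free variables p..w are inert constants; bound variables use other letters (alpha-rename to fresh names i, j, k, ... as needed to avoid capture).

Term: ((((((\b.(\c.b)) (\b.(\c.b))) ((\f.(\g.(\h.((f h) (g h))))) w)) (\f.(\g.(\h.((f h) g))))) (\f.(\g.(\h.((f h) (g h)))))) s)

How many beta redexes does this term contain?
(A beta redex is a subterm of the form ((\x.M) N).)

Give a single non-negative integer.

Answer: 2

Derivation:
Term: ((((((\b.(\c.b)) (\b.(\c.b))) ((\f.(\g.(\h.((f h) (g h))))) w)) (\f.(\g.(\h.((f h) g))))) (\f.(\g.(\h.((f h) (g h)))))) s)
  Redex: ((\b.(\c.b)) (\b.(\c.b)))
  Redex: ((\f.(\g.(\h.((f h) (g h))))) w)
Total redexes: 2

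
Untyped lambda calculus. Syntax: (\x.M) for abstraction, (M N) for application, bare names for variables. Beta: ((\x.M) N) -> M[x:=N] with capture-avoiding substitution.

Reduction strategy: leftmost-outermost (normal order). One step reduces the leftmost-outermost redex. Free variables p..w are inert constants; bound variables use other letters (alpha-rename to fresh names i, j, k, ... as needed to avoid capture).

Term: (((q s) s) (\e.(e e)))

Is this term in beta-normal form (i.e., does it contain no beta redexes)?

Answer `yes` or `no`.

Term: (((q s) s) (\e.(e e)))
No beta redexes found.

Answer: yes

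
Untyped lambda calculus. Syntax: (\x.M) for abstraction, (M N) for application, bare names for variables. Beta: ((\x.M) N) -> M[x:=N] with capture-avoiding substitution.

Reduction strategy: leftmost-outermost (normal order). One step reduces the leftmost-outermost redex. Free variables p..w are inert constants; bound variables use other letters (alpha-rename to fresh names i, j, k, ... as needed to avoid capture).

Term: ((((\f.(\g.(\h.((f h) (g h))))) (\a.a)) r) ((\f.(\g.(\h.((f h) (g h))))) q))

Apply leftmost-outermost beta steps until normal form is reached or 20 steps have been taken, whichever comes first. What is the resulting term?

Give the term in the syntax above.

Answer: (\h.((q h) ((r (\g.(\h.((q h) (g h))))) h)))

Derivation:
Step 0: ((((\f.(\g.(\h.((f h) (g h))))) (\a.a)) r) ((\f.(\g.(\h.((f h) (g h))))) q))
Step 1: (((\g.(\h.(((\a.a) h) (g h)))) r) ((\f.(\g.(\h.((f h) (g h))))) q))
Step 2: ((\h.(((\a.a) h) (r h))) ((\f.(\g.(\h.((f h) (g h))))) q))
Step 3: (((\a.a) ((\f.(\g.(\h.((f h) (g h))))) q)) (r ((\f.(\g.(\h.((f h) (g h))))) q)))
Step 4: (((\f.(\g.(\h.((f h) (g h))))) q) (r ((\f.(\g.(\h.((f h) (g h))))) q)))
Step 5: ((\g.(\h.((q h) (g h)))) (r ((\f.(\g.(\h.((f h) (g h))))) q)))
Step 6: (\h.((q h) ((r ((\f.(\g.(\h.((f h) (g h))))) q)) h)))
Step 7: (\h.((q h) ((r (\g.(\h.((q h) (g h))))) h)))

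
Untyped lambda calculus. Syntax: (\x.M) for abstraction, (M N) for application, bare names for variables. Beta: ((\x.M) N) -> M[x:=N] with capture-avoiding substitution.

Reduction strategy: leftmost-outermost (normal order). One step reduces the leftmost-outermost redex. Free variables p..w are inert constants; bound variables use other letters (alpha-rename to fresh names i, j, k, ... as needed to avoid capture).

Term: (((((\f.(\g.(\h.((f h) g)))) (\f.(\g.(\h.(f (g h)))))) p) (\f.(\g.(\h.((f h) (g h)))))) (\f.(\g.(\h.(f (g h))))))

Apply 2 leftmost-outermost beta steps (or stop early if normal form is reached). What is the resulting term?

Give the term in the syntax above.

Step 0: (((((\f.(\g.(\h.((f h) g)))) (\f.(\g.(\h.(f (g h)))))) p) (\f.(\g.(\h.((f h) (g h)))))) (\f.(\g.(\h.(f (g h))))))
Step 1: ((((\g.(\h.(((\f.(\g.(\h.(f (g h))))) h) g))) p) (\f.(\g.(\h.((f h) (g h)))))) (\f.(\g.(\h.(f (g h))))))
Step 2: (((\h.(((\f.(\g.(\h.(f (g h))))) h) p)) (\f.(\g.(\h.((f h) (g h)))))) (\f.(\g.(\h.(f (g h))))))

Answer: (((\h.(((\f.(\g.(\h.(f (g h))))) h) p)) (\f.(\g.(\h.((f h) (g h)))))) (\f.(\g.(\h.(f (g h))))))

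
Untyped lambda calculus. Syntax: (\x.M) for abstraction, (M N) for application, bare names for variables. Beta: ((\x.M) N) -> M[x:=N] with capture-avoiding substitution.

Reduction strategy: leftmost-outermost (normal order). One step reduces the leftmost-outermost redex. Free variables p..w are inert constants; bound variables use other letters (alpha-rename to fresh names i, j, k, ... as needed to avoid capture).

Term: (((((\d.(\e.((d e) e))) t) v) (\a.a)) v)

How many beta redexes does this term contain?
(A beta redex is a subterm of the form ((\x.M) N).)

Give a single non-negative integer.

Answer: 1

Derivation:
Term: (((((\d.(\e.((d e) e))) t) v) (\a.a)) v)
  Redex: ((\d.(\e.((d e) e))) t)
Total redexes: 1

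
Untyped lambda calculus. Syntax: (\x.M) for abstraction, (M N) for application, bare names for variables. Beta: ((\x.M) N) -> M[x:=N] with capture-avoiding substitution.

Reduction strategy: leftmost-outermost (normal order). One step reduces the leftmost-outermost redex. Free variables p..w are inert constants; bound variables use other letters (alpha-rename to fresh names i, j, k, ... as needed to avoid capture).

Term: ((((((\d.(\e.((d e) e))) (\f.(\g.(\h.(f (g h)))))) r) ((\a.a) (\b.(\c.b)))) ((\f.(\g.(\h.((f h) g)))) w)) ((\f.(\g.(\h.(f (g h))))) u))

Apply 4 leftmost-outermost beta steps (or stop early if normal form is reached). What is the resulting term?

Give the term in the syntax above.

Answer: ((((\h.(r (r h))) ((\a.a) (\b.(\c.b)))) ((\f.(\g.(\h.((f h) g)))) w)) ((\f.(\g.(\h.(f (g h))))) u))

Derivation:
Step 0: ((((((\d.(\e.((d e) e))) (\f.(\g.(\h.(f (g h)))))) r) ((\a.a) (\b.(\c.b)))) ((\f.(\g.(\h.((f h) g)))) w)) ((\f.(\g.(\h.(f (g h))))) u))
Step 1: (((((\e.(((\f.(\g.(\h.(f (g h))))) e) e)) r) ((\a.a) (\b.(\c.b)))) ((\f.(\g.(\h.((f h) g)))) w)) ((\f.(\g.(\h.(f (g h))))) u))
Step 2: ((((((\f.(\g.(\h.(f (g h))))) r) r) ((\a.a) (\b.(\c.b)))) ((\f.(\g.(\h.((f h) g)))) w)) ((\f.(\g.(\h.(f (g h))))) u))
Step 3: (((((\g.(\h.(r (g h)))) r) ((\a.a) (\b.(\c.b)))) ((\f.(\g.(\h.((f h) g)))) w)) ((\f.(\g.(\h.(f (g h))))) u))
Step 4: ((((\h.(r (r h))) ((\a.a) (\b.(\c.b)))) ((\f.(\g.(\h.((f h) g)))) w)) ((\f.(\g.(\h.(f (g h))))) u))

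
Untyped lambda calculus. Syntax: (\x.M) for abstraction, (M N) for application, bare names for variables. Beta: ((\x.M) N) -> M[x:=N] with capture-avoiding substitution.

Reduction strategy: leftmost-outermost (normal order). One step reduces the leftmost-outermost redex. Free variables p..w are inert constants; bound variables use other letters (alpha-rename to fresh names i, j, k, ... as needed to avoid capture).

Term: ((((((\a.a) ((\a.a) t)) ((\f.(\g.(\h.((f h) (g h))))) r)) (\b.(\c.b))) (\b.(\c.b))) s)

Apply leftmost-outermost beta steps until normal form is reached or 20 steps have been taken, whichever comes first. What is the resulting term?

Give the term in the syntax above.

Answer: ((((t (\g.(\h.((r h) (g h))))) (\b.(\c.b))) (\b.(\c.b))) s)

Derivation:
Step 0: ((((((\a.a) ((\a.a) t)) ((\f.(\g.(\h.((f h) (g h))))) r)) (\b.(\c.b))) (\b.(\c.b))) s)
Step 1: ((((((\a.a) t) ((\f.(\g.(\h.((f h) (g h))))) r)) (\b.(\c.b))) (\b.(\c.b))) s)
Step 2: ((((t ((\f.(\g.(\h.((f h) (g h))))) r)) (\b.(\c.b))) (\b.(\c.b))) s)
Step 3: ((((t (\g.(\h.((r h) (g h))))) (\b.(\c.b))) (\b.(\c.b))) s)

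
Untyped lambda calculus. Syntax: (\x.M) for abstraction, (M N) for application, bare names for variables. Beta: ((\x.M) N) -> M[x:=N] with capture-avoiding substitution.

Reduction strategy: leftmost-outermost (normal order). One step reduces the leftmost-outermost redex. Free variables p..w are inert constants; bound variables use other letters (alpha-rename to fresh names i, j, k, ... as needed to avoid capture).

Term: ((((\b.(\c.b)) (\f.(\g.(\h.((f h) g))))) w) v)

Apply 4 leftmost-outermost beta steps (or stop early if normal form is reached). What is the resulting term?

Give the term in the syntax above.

Answer: (\g.(\h.((v h) g)))

Derivation:
Step 0: ((((\b.(\c.b)) (\f.(\g.(\h.((f h) g))))) w) v)
Step 1: (((\c.(\f.(\g.(\h.((f h) g))))) w) v)
Step 2: ((\f.(\g.(\h.((f h) g)))) v)
Step 3: (\g.(\h.((v h) g)))
Step 4: (normal form reached)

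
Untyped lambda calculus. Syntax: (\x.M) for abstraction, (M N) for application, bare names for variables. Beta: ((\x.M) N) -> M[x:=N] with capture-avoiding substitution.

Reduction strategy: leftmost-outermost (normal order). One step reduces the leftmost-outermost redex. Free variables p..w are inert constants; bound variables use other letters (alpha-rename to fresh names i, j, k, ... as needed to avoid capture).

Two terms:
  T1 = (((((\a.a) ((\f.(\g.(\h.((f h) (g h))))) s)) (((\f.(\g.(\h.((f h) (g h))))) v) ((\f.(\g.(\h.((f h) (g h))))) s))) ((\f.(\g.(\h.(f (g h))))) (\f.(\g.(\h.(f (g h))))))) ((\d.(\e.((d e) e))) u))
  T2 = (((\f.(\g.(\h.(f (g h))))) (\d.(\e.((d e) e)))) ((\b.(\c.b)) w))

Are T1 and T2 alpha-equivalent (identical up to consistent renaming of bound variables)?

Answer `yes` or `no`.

Answer: no

Derivation:
Term 1: (((((\a.a) ((\f.(\g.(\h.((f h) (g h))))) s)) (((\f.(\g.(\h.((f h) (g h))))) v) ((\f.(\g.(\h.((f h) (g h))))) s))) ((\f.(\g.(\h.(f (g h))))) (\f.(\g.(\h.(f (g h))))))) ((\d.(\e.((d e) e))) u))
Term 2: (((\f.(\g.(\h.(f (g h))))) (\d.(\e.((d e) e)))) ((\b.(\c.b)) w))
Alpha-equivalence: compare structure up to binder renaming.
Result: False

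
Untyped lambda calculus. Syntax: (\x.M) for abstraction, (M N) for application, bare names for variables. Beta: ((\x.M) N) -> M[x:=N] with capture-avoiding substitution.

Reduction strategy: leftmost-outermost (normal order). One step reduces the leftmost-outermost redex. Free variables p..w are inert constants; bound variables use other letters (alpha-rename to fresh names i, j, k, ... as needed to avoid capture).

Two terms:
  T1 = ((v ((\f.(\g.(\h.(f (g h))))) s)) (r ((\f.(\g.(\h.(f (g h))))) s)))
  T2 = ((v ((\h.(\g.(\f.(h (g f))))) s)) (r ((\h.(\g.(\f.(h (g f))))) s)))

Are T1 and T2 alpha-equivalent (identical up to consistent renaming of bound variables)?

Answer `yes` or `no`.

Answer: yes

Derivation:
Term 1: ((v ((\f.(\g.(\h.(f (g h))))) s)) (r ((\f.(\g.(\h.(f (g h))))) s)))
Term 2: ((v ((\h.(\g.(\f.(h (g f))))) s)) (r ((\h.(\g.(\f.(h (g f))))) s)))
Alpha-equivalence: compare structure up to binder renaming.
Result: True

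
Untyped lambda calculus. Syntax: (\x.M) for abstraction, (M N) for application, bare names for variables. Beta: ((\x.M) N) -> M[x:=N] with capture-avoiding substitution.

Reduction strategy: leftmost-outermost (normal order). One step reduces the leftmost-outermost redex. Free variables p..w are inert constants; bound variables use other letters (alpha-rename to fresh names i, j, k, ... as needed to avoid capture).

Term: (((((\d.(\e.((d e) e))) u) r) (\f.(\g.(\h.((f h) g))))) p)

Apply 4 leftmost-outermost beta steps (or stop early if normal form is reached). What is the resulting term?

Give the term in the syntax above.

Step 0: (((((\d.(\e.((d e) e))) u) r) (\f.(\g.(\h.((f h) g))))) p)
Step 1: ((((\e.((u e) e)) r) (\f.(\g.(\h.((f h) g))))) p)
Step 2: ((((u r) r) (\f.(\g.(\h.((f h) g))))) p)
Step 3: (normal form reached)

Answer: ((((u r) r) (\f.(\g.(\h.((f h) g))))) p)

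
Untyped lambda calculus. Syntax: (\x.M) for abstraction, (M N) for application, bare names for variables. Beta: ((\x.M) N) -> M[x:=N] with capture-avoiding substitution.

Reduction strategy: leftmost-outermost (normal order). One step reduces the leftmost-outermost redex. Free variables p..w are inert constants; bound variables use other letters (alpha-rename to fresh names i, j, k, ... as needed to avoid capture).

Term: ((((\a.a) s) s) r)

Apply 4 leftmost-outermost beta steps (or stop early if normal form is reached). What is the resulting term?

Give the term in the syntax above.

Answer: ((s s) r)

Derivation:
Step 0: ((((\a.a) s) s) r)
Step 1: ((s s) r)
Step 2: (normal form reached)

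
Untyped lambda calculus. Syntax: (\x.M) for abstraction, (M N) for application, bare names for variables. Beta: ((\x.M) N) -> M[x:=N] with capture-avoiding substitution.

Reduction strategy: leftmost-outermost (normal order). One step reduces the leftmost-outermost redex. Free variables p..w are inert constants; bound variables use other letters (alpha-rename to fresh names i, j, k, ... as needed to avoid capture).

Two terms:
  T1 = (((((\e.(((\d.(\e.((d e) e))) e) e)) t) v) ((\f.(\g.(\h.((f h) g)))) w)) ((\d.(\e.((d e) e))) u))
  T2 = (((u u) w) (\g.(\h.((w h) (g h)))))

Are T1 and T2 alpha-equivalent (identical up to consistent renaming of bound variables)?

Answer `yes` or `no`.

Answer: no

Derivation:
Term 1: (((((\e.(((\d.(\e.((d e) e))) e) e)) t) v) ((\f.(\g.(\h.((f h) g)))) w)) ((\d.(\e.((d e) e))) u))
Term 2: (((u u) w) (\g.(\h.((w h) (g h)))))
Alpha-equivalence: compare structure up to binder renaming.
Result: False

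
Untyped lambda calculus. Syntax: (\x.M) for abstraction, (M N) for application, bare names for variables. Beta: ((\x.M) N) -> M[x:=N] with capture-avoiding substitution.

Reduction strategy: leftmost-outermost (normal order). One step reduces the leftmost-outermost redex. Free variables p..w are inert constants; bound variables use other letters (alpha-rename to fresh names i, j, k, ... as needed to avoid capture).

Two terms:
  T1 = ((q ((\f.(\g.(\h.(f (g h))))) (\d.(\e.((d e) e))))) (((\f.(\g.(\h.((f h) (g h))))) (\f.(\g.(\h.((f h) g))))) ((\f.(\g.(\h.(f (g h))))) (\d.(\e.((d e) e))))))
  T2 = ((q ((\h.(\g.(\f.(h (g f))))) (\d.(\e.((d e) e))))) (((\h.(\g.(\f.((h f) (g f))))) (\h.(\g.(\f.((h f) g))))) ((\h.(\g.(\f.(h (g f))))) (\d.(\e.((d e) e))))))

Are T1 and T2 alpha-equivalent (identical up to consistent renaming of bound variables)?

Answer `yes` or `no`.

Term 1: ((q ((\f.(\g.(\h.(f (g h))))) (\d.(\e.((d e) e))))) (((\f.(\g.(\h.((f h) (g h))))) (\f.(\g.(\h.((f h) g))))) ((\f.(\g.(\h.(f (g h))))) (\d.(\e.((d e) e))))))
Term 2: ((q ((\h.(\g.(\f.(h (g f))))) (\d.(\e.((d e) e))))) (((\h.(\g.(\f.((h f) (g f))))) (\h.(\g.(\f.((h f) g))))) ((\h.(\g.(\f.(h (g f))))) (\d.(\e.((d e) e))))))
Alpha-equivalence: compare structure up to binder renaming.
Result: True

Answer: yes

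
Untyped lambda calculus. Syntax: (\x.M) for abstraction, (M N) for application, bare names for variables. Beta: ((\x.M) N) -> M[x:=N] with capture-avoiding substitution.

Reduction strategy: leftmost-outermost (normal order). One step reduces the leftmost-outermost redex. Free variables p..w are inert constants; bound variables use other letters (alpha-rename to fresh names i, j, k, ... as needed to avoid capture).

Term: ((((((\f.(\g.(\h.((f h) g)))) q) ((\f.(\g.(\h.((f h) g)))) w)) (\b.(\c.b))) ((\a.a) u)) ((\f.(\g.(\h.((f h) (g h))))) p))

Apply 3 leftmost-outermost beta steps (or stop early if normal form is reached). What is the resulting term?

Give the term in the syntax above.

Step 0: ((((((\f.(\g.(\h.((f h) g)))) q) ((\f.(\g.(\h.((f h) g)))) w)) (\b.(\c.b))) ((\a.a) u)) ((\f.(\g.(\h.((f h) (g h))))) p))
Step 1: (((((\g.(\h.((q h) g))) ((\f.(\g.(\h.((f h) g)))) w)) (\b.(\c.b))) ((\a.a) u)) ((\f.(\g.(\h.((f h) (g h))))) p))
Step 2: ((((\h.((q h) ((\f.(\g.(\h.((f h) g)))) w))) (\b.(\c.b))) ((\a.a) u)) ((\f.(\g.(\h.((f h) (g h))))) p))
Step 3: ((((q (\b.(\c.b))) ((\f.(\g.(\h.((f h) g)))) w)) ((\a.a) u)) ((\f.(\g.(\h.((f h) (g h))))) p))

Answer: ((((q (\b.(\c.b))) ((\f.(\g.(\h.((f h) g)))) w)) ((\a.a) u)) ((\f.(\g.(\h.((f h) (g h))))) p))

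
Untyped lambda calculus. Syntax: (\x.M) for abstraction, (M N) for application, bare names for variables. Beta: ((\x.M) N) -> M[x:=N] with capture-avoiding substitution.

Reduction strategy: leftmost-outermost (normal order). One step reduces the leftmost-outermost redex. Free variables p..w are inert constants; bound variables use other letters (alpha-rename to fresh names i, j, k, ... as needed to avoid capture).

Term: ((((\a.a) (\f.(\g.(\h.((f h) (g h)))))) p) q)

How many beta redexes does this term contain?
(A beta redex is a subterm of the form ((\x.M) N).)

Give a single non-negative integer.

Answer: 1

Derivation:
Term: ((((\a.a) (\f.(\g.(\h.((f h) (g h)))))) p) q)
  Redex: ((\a.a) (\f.(\g.(\h.((f h) (g h))))))
Total redexes: 1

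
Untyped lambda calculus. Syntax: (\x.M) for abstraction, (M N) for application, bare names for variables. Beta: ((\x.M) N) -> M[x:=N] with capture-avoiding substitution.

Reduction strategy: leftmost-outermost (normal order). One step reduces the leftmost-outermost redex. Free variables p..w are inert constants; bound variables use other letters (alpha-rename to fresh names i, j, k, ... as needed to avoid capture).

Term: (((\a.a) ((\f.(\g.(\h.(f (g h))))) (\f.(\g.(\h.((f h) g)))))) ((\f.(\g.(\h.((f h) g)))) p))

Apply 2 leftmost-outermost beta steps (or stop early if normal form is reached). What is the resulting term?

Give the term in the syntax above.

Answer: ((\g.(\h.((\f.(\g.(\h.((f h) g)))) (g h)))) ((\f.(\g.(\h.((f h) g)))) p))

Derivation:
Step 0: (((\a.a) ((\f.(\g.(\h.(f (g h))))) (\f.(\g.(\h.((f h) g)))))) ((\f.(\g.(\h.((f h) g)))) p))
Step 1: (((\f.(\g.(\h.(f (g h))))) (\f.(\g.(\h.((f h) g))))) ((\f.(\g.(\h.((f h) g)))) p))
Step 2: ((\g.(\h.((\f.(\g.(\h.((f h) g)))) (g h)))) ((\f.(\g.(\h.((f h) g)))) p))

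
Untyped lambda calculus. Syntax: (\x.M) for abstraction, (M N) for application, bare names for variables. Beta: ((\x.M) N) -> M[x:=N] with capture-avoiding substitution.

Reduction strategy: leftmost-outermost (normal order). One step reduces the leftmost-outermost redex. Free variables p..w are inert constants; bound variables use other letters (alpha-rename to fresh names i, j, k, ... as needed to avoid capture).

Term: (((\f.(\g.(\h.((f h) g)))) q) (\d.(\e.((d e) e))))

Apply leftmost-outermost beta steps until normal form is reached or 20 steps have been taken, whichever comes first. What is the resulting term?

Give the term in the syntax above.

Step 0: (((\f.(\g.(\h.((f h) g)))) q) (\d.(\e.((d e) e))))
Step 1: ((\g.(\h.((q h) g))) (\d.(\e.((d e) e))))
Step 2: (\h.((q h) (\d.(\e.((d e) e)))))

Answer: (\h.((q h) (\d.(\e.((d e) e)))))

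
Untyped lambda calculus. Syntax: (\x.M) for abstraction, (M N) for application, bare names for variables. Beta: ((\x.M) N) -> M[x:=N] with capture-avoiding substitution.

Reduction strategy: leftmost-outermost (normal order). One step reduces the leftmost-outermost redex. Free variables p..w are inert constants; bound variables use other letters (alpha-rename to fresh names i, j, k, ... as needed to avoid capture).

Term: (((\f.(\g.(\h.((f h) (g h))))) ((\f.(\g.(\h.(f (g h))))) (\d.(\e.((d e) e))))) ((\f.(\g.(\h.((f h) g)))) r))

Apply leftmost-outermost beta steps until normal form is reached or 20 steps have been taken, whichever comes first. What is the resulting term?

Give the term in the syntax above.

Step 0: (((\f.(\g.(\h.((f h) (g h))))) ((\f.(\g.(\h.(f (g h))))) (\d.(\e.((d e) e))))) ((\f.(\g.(\h.((f h) g)))) r))
Step 1: ((\g.(\h.((((\f.(\g.(\h.(f (g h))))) (\d.(\e.((d e) e)))) h) (g h)))) ((\f.(\g.(\h.((f h) g)))) r))
Step 2: (\h.((((\f.(\g.(\h.(f (g h))))) (\d.(\e.((d e) e)))) h) (((\f.(\g.(\h.((f h) g)))) r) h)))
Step 3: (\h.(((\g.(\h.((\d.(\e.((d e) e))) (g h)))) h) (((\f.(\g.(\h.((f h) g)))) r) h)))
Step 4: (\h.((\i.((\d.(\e.((d e) e))) (h i))) (((\f.(\g.(\h.((f h) g)))) r) h)))
Step 5: (\h.((\d.(\e.((d e) e))) (h (((\f.(\g.(\h.((f h) g)))) r) h))))
Step 6: (\h.(\e.(((h (((\f.(\g.(\h.((f h) g)))) r) h)) e) e)))
Step 7: (\h.(\e.(((h ((\g.(\h.((r h) g))) h)) e) e)))
Step 8: (\h.(\e.(((h (\i.((r i) h))) e) e)))

Answer: (\h.(\e.(((h (\i.((r i) h))) e) e)))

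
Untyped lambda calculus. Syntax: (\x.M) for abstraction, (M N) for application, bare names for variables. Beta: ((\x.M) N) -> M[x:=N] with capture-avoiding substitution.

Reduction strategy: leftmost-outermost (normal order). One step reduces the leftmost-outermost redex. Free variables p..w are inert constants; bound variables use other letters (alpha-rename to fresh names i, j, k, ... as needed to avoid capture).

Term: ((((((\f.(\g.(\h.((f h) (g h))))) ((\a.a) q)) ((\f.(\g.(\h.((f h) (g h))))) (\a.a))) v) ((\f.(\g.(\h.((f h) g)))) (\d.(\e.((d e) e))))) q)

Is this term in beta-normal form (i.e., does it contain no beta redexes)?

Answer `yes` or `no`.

Answer: no

Derivation:
Term: ((((((\f.(\g.(\h.((f h) (g h))))) ((\a.a) q)) ((\f.(\g.(\h.((f h) (g h))))) (\a.a))) v) ((\f.(\g.(\h.((f h) g)))) (\d.(\e.((d e) e))))) q)
Found 4 beta redex(es).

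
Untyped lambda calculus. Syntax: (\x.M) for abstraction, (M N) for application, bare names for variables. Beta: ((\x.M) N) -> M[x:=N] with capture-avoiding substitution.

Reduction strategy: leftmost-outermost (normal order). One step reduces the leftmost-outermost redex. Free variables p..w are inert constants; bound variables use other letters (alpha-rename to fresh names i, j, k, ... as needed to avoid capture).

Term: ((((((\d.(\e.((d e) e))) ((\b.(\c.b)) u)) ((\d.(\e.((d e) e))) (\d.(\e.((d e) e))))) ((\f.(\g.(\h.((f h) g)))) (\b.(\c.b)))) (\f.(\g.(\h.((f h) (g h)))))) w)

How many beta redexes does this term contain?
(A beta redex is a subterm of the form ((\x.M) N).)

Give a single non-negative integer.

Answer: 4

Derivation:
Term: ((((((\d.(\e.((d e) e))) ((\b.(\c.b)) u)) ((\d.(\e.((d e) e))) (\d.(\e.((d e) e))))) ((\f.(\g.(\h.((f h) g)))) (\b.(\c.b)))) (\f.(\g.(\h.((f h) (g h)))))) w)
  Redex: ((\d.(\e.((d e) e))) ((\b.(\c.b)) u))
  Redex: ((\b.(\c.b)) u)
  Redex: ((\d.(\e.((d e) e))) (\d.(\e.((d e) e))))
  Redex: ((\f.(\g.(\h.((f h) g)))) (\b.(\c.b)))
Total redexes: 4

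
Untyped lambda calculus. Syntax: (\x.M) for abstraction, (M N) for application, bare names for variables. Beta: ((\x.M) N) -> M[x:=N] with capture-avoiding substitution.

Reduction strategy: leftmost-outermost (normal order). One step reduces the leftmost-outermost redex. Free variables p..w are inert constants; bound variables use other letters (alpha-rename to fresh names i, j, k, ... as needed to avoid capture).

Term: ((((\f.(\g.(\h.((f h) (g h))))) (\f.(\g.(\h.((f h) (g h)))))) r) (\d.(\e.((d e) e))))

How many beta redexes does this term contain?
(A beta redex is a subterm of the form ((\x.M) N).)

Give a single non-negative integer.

Term: ((((\f.(\g.(\h.((f h) (g h))))) (\f.(\g.(\h.((f h) (g h)))))) r) (\d.(\e.((d e) e))))
  Redex: ((\f.(\g.(\h.((f h) (g h))))) (\f.(\g.(\h.((f h) (g h))))))
Total redexes: 1

Answer: 1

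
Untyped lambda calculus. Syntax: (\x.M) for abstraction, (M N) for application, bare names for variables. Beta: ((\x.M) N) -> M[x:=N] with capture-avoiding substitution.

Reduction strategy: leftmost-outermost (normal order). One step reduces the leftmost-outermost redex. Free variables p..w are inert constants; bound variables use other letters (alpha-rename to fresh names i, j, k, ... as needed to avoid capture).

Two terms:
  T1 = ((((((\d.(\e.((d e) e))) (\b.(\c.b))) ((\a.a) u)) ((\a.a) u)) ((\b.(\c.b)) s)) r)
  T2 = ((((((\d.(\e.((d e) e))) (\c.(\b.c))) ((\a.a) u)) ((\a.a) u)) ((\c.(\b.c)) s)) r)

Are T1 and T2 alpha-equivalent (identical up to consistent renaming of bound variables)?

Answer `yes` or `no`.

Answer: yes

Derivation:
Term 1: ((((((\d.(\e.((d e) e))) (\b.(\c.b))) ((\a.a) u)) ((\a.a) u)) ((\b.(\c.b)) s)) r)
Term 2: ((((((\d.(\e.((d e) e))) (\c.(\b.c))) ((\a.a) u)) ((\a.a) u)) ((\c.(\b.c)) s)) r)
Alpha-equivalence: compare structure up to binder renaming.
Result: True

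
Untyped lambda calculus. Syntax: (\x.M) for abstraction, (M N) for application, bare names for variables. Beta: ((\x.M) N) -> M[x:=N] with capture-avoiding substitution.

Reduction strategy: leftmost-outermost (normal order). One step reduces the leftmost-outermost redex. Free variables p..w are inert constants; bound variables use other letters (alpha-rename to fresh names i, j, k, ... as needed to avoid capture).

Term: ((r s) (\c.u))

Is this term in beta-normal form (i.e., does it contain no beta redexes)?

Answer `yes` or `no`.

Term: ((r s) (\c.u))
No beta redexes found.

Answer: yes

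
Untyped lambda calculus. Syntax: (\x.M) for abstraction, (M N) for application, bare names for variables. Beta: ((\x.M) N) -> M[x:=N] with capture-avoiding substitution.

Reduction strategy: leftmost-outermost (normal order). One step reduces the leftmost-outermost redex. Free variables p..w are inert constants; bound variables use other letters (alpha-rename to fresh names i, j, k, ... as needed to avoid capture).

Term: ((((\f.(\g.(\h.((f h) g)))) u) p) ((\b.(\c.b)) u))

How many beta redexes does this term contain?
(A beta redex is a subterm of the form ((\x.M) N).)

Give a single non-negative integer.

Answer: 2

Derivation:
Term: ((((\f.(\g.(\h.((f h) g)))) u) p) ((\b.(\c.b)) u))
  Redex: ((\f.(\g.(\h.((f h) g)))) u)
  Redex: ((\b.(\c.b)) u)
Total redexes: 2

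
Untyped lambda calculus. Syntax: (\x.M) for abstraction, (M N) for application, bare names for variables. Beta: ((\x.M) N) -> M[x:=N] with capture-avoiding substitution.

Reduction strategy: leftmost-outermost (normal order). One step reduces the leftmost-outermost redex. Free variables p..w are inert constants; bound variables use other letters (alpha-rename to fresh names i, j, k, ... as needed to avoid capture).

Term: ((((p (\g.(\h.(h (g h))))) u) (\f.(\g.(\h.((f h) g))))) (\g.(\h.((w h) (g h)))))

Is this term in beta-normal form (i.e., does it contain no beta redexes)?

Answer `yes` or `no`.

Term: ((((p (\g.(\h.(h (g h))))) u) (\f.(\g.(\h.((f h) g))))) (\g.(\h.((w h) (g h)))))
No beta redexes found.

Answer: yes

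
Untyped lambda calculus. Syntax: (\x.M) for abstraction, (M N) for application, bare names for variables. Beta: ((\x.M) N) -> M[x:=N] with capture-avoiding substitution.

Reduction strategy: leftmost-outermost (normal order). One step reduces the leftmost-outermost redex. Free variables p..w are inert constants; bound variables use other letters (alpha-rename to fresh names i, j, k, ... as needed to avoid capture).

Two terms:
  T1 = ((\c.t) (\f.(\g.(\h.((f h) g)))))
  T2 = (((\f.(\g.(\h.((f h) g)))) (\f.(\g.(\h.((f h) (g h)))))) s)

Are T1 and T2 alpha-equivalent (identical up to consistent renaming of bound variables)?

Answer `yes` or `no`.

Answer: no

Derivation:
Term 1: ((\c.t) (\f.(\g.(\h.((f h) g)))))
Term 2: (((\f.(\g.(\h.((f h) g)))) (\f.(\g.(\h.((f h) (g h)))))) s)
Alpha-equivalence: compare structure up to binder renaming.
Result: False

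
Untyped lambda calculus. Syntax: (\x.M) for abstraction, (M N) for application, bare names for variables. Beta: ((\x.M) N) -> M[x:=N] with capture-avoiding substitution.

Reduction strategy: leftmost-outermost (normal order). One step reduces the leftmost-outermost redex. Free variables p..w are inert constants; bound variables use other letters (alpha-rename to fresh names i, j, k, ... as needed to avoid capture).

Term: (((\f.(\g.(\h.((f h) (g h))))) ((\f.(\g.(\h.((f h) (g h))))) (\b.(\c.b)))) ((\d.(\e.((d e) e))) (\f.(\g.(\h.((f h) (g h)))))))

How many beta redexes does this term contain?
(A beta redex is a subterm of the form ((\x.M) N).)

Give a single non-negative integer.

Answer: 3

Derivation:
Term: (((\f.(\g.(\h.((f h) (g h))))) ((\f.(\g.(\h.((f h) (g h))))) (\b.(\c.b)))) ((\d.(\e.((d e) e))) (\f.(\g.(\h.((f h) (g h)))))))
  Redex: ((\f.(\g.(\h.((f h) (g h))))) ((\f.(\g.(\h.((f h) (g h))))) (\b.(\c.b))))
  Redex: ((\f.(\g.(\h.((f h) (g h))))) (\b.(\c.b)))
  Redex: ((\d.(\e.((d e) e))) (\f.(\g.(\h.((f h) (g h))))))
Total redexes: 3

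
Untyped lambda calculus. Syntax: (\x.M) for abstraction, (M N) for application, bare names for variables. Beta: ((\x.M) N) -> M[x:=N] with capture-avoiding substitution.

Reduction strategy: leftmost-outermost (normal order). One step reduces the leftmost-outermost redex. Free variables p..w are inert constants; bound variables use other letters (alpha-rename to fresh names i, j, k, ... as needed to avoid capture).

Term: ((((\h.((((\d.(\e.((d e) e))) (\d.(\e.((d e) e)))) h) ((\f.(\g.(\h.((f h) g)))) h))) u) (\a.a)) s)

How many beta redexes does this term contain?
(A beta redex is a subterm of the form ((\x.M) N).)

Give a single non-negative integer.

Term: ((((\h.((((\d.(\e.((d e) e))) (\d.(\e.((d e) e)))) h) ((\f.(\g.(\h.((f h) g)))) h))) u) (\a.a)) s)
  Redex: ((\h.((((\d.(\e.((d e) e))) (\d.(\e.((d e) e)))) h) ((\f.(\g.(\h.((f h) g)))) h))) u)
  Redex: ((\d.(\e.((d e) e))) (\d.(\e.((d e) e))))
  Redex: ((\f.(\g.(\h.((f h) g)))) h)
Total redexes: 3

Answer: 3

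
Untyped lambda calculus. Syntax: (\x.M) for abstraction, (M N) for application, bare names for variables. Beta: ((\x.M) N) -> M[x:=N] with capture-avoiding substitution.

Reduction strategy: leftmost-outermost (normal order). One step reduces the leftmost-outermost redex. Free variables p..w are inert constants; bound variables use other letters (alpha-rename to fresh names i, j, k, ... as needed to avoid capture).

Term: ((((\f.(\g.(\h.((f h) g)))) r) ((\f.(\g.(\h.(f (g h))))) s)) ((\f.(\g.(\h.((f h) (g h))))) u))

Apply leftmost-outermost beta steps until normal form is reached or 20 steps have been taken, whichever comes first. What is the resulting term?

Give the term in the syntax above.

Step 0: ((((\f.(\g.(\h.((f h) g)))) r) ((\f.(\g.(\h.(f (g h))))) s)) ((\f.(\g.(\h.((f h) (g h))))) u))
Step 1: (((\g.(\h.((r h) g))) ((\f.(\g.(\h.(f (g h))))) s)) ((\f.(\g.(\h.((f h) (g h))))) u))
Step 2: ((\h.((r h) ((\f.(\g.(\h.(f (g h))))) s))) ((\f.(\g.(\h.((f h) (g h))))) u))
Step 3: ((r ((\f.(\g.(\h.((f h) (g h))))) u)) ((\f.(\g.(\h.(f (g h))))) s))
Step 4: ((r (\g.(\h.((u h) (g h))))) ((\f.(\g.(\h.(f (g h))))) s))
Step 5: ((r (\g.(\h.((u h) (g h))))) (\g.(\h.(s (g h)))))

Answer: ((r (\g.(\h.((u h) (g h))))) (\g.(\h.(s (g h)))))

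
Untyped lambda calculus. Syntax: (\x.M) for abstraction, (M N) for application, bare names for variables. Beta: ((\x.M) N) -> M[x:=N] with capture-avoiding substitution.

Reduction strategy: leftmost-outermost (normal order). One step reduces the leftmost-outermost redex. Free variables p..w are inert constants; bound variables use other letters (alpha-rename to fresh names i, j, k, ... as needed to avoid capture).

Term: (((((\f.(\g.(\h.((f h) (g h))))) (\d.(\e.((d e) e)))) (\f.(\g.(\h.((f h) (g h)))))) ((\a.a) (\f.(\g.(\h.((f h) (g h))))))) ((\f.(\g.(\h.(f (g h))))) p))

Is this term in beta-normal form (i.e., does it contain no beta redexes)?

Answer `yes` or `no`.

Term: (((((\f.(\g.(\h.((f h) (g h))))) (\d.(\e.((d e) e)))) (\f.(\g.(\h.((f h) (g h)))))) ((\a.a) (\f.(\g.(\h.((f h) (g h))))))) ((\f.(\g.(\h.(f (g h))))) p))
Found 3 beta redex(es).

Answer: no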